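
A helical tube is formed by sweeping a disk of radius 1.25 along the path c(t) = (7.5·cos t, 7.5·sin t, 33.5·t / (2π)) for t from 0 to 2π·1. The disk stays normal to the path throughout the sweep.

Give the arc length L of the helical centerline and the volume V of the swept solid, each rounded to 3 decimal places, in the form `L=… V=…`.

2πR = 2π·7.5 = 47.123890
per-turn = √(47.123890² + 33.5²) = √(2220.6610 + 1122.25) = √3342.9110 = 57.817912
L = 1 × 57.817912 = 57.817912
V = π·1.25² × L = 4.908739 × 57.817912 = 283.813014

L=57.818 V=283.813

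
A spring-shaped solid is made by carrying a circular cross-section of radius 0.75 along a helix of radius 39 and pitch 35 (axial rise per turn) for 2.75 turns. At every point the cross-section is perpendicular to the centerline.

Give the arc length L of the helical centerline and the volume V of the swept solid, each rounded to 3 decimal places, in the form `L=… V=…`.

L=680.711 V=1202.915

2πR = 2π·39 = 245.044227
per-turn = √(245.044227² + 35²) = √(60046.6732 + 1225) = √61271.6732 = 247.531156
L = 2.75 × 247.531156 = 680.710679
V = π·0.75² × L = 1.767146 × 680.710679 = 1202.915063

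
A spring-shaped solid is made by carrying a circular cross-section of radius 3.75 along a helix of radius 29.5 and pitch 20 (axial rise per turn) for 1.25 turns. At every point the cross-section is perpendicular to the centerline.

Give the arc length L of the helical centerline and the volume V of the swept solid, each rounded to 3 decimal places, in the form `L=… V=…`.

L=233.037 V=10295.274

2πR = 2π·29.5 = 185.353967
per-turn = √(185.353967² + 20²) = √(34356.0929 + 400) = √34756.0929 = 186.429861
L = 1.25 × 186.429861 = 233.037326
V = π·3.75² × L = 44.178647 × 233.037326 = 10295.273680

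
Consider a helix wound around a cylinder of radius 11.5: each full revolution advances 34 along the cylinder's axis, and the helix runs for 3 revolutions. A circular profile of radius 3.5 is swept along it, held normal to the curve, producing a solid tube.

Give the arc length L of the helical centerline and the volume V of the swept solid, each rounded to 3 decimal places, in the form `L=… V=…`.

L=239.569 V=9219.686

2πR = 2π·11.5 = 72.256631
per-turn = √(72.256631² + 34²) = √(5221.0207 + 1156) = √6377.0207 = 79.856250
L = 3 × 79.856250 = 239.568751
V = π·3.5² × L = 38.484510 × 239.568751 = 9219.686003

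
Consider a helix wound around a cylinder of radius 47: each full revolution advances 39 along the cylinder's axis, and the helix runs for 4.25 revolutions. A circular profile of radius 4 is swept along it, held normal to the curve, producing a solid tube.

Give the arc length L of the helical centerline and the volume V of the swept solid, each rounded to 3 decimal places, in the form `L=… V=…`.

L=1265.964 V=63634.282

2πR = 2π·47 = 295.309709
per-turn = √(295.309709² + 39²) = √(87207.8245 + 1521) = √88728.8245 = 297.873840
L = 4.25 × 297.873840 = 1265.963820
V = π·4² × L = 50.265482 × 1265.963820 = 63634.282161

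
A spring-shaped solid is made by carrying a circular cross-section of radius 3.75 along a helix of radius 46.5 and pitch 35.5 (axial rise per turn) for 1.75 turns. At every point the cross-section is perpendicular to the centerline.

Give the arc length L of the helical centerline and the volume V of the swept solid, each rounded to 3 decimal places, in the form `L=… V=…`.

L=515.055 V=22754.417

2πR = 2π·46.5 = 292.168117
per-turn = √(292.168117² + 35.5²) = √(85362.2085 + 1260.25) = √86622.4585 = 294.316935
L = 1.75 × 294.316935 = 515.054637
V = π·3.75² × L = 44.178647 × 515.054637 = 22754.416833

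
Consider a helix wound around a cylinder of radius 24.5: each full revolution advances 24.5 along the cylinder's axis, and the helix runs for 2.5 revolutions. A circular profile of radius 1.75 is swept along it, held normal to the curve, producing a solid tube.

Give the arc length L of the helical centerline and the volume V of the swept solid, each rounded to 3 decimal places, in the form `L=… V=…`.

L=389.689 V=3749.245

2πR = 2π·24.5 = 153.938040
per-turn = √(153.938040² + 24.5²) = √(23696.9202 + 600.25) = √24297.1702 = 155.875496
L = 2.5 × 155.875496 = 389.688739
V = π·1.75² × L = 9.621128 × 389.688739 = 3749.245047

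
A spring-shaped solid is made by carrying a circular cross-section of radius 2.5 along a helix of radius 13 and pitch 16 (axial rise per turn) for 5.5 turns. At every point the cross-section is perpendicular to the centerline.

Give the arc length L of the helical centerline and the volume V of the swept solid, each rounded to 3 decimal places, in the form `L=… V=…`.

L=457.785 V=8988.597

2πR = 2π·13 = 81.681409
per-turn = √(81.681409² + 16²) = √(6671.8526 + 256) = √6927.8526 = 83.233723
L = 5.5 × 83.233723 = 457.785474
V = π·2.5² × L = 19.634954 × 457.785474 = 8988.596767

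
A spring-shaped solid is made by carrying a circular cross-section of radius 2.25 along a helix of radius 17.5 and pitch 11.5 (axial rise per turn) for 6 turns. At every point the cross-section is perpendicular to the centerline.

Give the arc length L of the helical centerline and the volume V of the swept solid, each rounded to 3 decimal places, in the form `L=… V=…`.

2πR = 2π·17.5 = 109.955743
per-turn = √(109.955743² + 11.5²) = √(12090.2654 + 132.25) = √12222.5154 = 110.555486
L = 6 × 110.555486 = 663.332913
V = π·2.25² × L = 15.904313 × 663.332913 = 10549.854152

L=663.333 V=10549.854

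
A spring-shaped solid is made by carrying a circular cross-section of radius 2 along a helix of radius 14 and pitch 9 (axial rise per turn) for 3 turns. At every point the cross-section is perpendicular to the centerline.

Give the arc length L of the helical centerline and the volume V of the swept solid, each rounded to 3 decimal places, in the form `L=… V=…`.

2πR = 2π·14 = 87.964594
per-turn = √(87.964594² + 9²) = √(7737.7699 + 81) = √7818.7699 = 88.423808
L = 3 × 88.423808 = 265.271424
V = π·2² × L = 12.566371 × 265.271424 = 3333.499034

L=265.271 V=3333.499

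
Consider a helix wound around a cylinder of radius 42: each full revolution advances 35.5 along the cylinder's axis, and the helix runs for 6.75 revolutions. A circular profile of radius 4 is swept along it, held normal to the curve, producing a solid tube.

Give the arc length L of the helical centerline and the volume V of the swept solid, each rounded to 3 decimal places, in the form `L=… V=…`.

2πR = 2π·42 = 263.893783
per-turn = √(263.893783² + 35.5²) = √(69639.9287 + 1260.25) = √70900.1787 = 266.270875
L = 6.75 × 266.270875 = 1797.328403
V = π·4² × L = 50.265482 × 1797.328403 = 90343.579335

L=1797.328 V=90343.579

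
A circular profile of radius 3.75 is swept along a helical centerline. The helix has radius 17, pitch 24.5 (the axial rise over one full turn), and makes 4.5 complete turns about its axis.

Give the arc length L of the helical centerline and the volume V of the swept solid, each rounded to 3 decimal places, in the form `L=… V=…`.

2πR = 2π·17 = 106.814150
per-turn = √(106.814150² + 24.5²) = √(11409.2627 + 600.25) = √12009.5127 = 109.587922
L = 4.5 × 109.587922 = 493.145650
V = π·3.75² × L = 44.178647 × 493.145650 = 21786.507430

L=493.146 V=21786.507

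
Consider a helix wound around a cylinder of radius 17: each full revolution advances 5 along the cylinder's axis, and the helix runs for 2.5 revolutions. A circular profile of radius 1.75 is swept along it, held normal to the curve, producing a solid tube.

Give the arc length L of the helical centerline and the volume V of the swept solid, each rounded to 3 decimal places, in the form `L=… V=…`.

2πR = 2π·17 = 106.814150
per-turn = √(106.814150² + 5²) = √(11409.2627 + 25) = √11434.2627 = 106.931112
L = 2.5 × 106.931112 = 267.327780
V = π·1.75² × L = 9.621128 × 267.327780 = 2571.994653

L=267.328 V=2571.995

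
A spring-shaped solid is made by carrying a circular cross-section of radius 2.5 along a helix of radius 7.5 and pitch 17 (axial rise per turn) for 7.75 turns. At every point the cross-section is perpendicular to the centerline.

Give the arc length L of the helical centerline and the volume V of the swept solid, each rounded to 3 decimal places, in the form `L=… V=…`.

L=388.248 V=7623.232

2πR = 2π·7.5 = 47.123890
per-turn = √(47.123890² + 17²) = √(2220.6610 + 289) = √2509.6610 = 50.096517
L = 7.75 × 50.096517 = 388.248005
V = π·2.5² × L = 19.634954 × 388.248005 = 7623.231748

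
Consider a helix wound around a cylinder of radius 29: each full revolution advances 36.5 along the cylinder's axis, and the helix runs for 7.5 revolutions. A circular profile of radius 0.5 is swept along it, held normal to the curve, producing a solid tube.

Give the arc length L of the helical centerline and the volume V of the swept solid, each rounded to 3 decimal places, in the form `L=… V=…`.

2πR = 2π·29 = 182.212374
per-turn = √(182.212374² + 36.5²) = √(33201.3492 + 1332.25) = √34533.5992 = 185.832180
L = 7.5 × 185.832180 = 1393.741352
V = π·0.5² × L = 0.785398 × 1393.741352 = 1094.641898

L=1393.741 V=1094.642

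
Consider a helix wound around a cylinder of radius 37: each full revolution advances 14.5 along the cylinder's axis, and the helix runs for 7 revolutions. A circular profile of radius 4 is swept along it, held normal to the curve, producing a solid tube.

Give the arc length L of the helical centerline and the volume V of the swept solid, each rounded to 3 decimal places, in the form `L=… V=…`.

L=1630.507 V=81958.235

2πR = 2π·37 = 232.477856
per-turn = √(232.477856² + 14.5²) = √(54045.9537 + 210.25) = √54256.2037 = 232.929611
L = 7 × 232.929611 = 1630.507277
V = π·4² × L = 50.265482 × 1630.507277 = 81958.234944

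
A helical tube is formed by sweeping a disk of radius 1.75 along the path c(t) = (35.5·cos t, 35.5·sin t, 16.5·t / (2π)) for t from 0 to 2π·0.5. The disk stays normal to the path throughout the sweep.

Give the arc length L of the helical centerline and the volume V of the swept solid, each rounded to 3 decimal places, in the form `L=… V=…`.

2πR = 2π·35.5 = 223.053078
per-turn = √(223.053078² + 16.5²) = √(49752.6758 + 272.25) = √50024.9258 = 223.662527
L = 0.5 × 223.662527 = 111.831263
V = π·1.75² × L = 9.621128 × 111.831263 = 1075.942843

L=111.831 V=1075.943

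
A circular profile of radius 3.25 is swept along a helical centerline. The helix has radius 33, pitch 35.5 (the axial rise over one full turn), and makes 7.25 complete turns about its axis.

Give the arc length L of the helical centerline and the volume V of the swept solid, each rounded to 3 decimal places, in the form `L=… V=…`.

2πR = 2π·33 = 207.345115
per-turn = √(207.345115² + 35.5²) = √(42991.9968 + 1260.25) = √44252.2468 = 210.362180
L = 7.25 × 210.362180 = 1525.125805
V = π·3.25² × L = 33.183072 × 1525.125805 = 50608.360010

L=1525.126 V=50608.360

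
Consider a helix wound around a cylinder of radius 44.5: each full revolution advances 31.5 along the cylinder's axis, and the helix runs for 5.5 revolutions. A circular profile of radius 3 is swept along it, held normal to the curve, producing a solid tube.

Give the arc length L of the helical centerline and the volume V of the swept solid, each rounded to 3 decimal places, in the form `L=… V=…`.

2πR = 2π·44.5 = 279.601746
per-turn = √(279.601746² + 31.5²) = √(78177.1365 + 992.25) = √79169.3865 = 281.370550
L = 5.5 × 281.370550 = 1547.538026
V = π·3² × L = 28.274334 × 1547.538026 = 43755.606829

L=1547.538 V=43755.607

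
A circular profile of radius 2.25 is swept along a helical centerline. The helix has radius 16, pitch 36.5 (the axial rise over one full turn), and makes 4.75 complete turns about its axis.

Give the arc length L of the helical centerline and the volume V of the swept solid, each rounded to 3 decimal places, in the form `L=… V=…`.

2πR = 2π·16 = 100.530965
per-turn = √(100.530965² + 36.5²) = √(10106.4749 + 1332.25) = √11438.7249 = 106.951975
L = 4.75 × 106.951975 = 508.021880
V = π·2.25² × L = 15.904313 × 508.021880 = 8079.738896

L=508.022 V=8079.739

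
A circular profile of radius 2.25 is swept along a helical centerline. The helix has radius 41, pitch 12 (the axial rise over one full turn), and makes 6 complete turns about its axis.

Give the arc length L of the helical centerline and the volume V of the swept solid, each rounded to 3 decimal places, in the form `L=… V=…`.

2πR = 2π·41 = 257.610598
per-turn = √(257.610598² + 12²) = √(66363.2200 + 144) = √66507.2200 = 257.889938
L = 6 × 257.889938 = 1547.339627
V = π·2.25² × L = 15.904313 × 1547.339627 = 24609.373441

L=1547.340 V=24609.373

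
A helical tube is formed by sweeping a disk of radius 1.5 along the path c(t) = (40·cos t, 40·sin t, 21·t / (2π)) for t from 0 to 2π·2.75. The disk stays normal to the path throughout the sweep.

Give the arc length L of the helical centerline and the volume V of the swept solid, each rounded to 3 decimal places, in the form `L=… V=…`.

L=693.559 V=4902.479

2πR = 2π·40 = 251.327412
per-turn = √(251.327412² + 21²) = √(63165.4682 + 441) = √63606.4682 = 252.203228
L = 2.75 × 252.203228 = 693.558877
V = π·1.5² × L = 7.068583 × 693.558877 = 4902.478812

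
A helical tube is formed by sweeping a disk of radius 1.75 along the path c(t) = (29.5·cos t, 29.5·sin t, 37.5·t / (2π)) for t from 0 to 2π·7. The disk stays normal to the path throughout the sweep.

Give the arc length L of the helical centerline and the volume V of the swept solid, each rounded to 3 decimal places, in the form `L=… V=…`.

2πR = 2π·29.5 = 185.353967
per-turn = √(185.353967² + 37.5²) = √(34356.0929 + 1406.25) = √35762.3429 = 189.109341
L = 7 × 189.109341 = 1323.765388
V = π·1.75² × L = 9.621128 × 1323.765388 = 12736.115582

L=1323.765 V=12736.116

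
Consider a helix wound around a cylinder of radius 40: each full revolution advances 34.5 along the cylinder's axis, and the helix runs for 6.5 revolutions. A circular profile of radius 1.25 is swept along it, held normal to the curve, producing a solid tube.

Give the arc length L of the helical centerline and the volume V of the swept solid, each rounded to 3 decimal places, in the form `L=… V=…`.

L=1648.948 V=8094.254

2πR = 2π·40 = 251.327412
per-turn = √(251.327412² + 34.5²) = √(63165.4682 + 1190.25) = √64355.7182 = 253.684288
L = 6.5 × 253.684288 = 1648.947874
V = π·1.25² × L = 4.908739 × 1648.947874 = 8094.253951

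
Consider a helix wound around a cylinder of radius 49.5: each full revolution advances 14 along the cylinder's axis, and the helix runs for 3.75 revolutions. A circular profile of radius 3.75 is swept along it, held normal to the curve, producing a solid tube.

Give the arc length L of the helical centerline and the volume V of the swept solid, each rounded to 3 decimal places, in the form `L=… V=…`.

L=1167.497 V=51578.450

2πR = 2π·49.5 = 311.017673
per-turn = √(311.017673² + 14²) = √(96731.9927 + 196) = √96927.9927 = 311.332608
L = 3.75 × 311.332608 = 1167.497280
V = π·3.75² × L = 44.178647 × 1167.497280 = 51578.449828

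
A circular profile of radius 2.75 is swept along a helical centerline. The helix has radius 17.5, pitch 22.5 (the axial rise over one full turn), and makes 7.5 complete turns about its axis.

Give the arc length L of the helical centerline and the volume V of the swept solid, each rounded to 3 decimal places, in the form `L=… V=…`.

L=841.756 V=19998.699

2πR = 2π·17.5 = 109.955743
per-turn = √(109.955743² + 22.5²) = √(12090.2654 + 506.25) = √12596.5154 = 112.234199
L = 7.5 × 112.234199 = 841.756491
V = π·2.75² × L = 23.758294 × 841.756491 = 19998.698571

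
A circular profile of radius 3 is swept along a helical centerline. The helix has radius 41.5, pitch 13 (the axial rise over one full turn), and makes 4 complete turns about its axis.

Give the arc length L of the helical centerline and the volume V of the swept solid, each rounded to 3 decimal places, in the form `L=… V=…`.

L=1044.304 V=29527.006

2πR = 2π·41.5 = 260.752190
per-turn = √(260.752190² + 13²) = √(67991.7047 + 169) = √68160.7047 = 261.076052
L = 4 × 261.076052 = 1044.304206
V = π·3² × L = 28.274334 × 1044.304206 = 29527.005806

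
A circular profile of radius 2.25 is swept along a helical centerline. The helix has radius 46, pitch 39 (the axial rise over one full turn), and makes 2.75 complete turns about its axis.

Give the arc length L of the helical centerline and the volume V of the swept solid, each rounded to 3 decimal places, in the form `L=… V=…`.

2πR = 2π·46 = 289.026524
per-turn = √(289.026524² + 39²) = √(83536.3317 + 1521) = √85057.3317 = 291.645901
L = 2.75 × 291.645901 = 802.026228
V = π·2.25² × L = 15.904313 × 802.026228 = 12755.676013

L=802.026 V=12755.676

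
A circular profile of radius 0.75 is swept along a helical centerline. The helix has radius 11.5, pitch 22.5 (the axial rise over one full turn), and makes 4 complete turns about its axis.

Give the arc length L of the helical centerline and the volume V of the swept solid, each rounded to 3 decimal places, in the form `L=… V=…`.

2πR = 2π·11.5 = 72.256631
per-turn = √(72.256631² + 22.5²) = √(5221.0207 + 506.25) = √5727.2707 = 75.678734
L = 4 × 75.678734 = 302.714935
V = π·0.75² × L = 1.767146 × 302.714935 = 534.941446

L=302.715 V=534.941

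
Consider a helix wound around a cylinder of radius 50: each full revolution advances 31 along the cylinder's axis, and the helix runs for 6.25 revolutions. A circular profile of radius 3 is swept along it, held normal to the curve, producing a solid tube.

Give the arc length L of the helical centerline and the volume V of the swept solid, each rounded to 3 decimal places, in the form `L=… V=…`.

2πR = 2π·50 = 314.159265
per-turn = √(314.159265² + 31²) = √(98696.0440 + 961) = √99657.0440 = 315.685039
L = 6.25 × 315.685039 = 1973.031495
V = π·3² × L = 28.274334 × 1973.031495 = 55786.151260

L=1973.031 V=55786.151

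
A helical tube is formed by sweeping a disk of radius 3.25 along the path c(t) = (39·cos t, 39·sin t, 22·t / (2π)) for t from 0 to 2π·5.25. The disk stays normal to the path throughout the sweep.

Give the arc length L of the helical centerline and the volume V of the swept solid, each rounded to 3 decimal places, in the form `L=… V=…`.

L=1291.657 V=42861.133

2πR = 2π·39 = 245.044227
per-turn = √(245.044227² + 22²) = √(60046.6732 + 484) = √60530.6732 = 246.029822
L = 5.25 × 246.029822 = 1291.656564
V = π·3.25² × L = 33.183072 × 1291.656564 = 42861.133285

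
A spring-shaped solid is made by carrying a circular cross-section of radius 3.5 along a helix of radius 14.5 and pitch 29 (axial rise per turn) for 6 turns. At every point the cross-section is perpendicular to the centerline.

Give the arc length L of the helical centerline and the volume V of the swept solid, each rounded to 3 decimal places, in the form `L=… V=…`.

L=573.662 V=22077.103

2πR = 2π·14.5 = 91.106187
per-turn = √(91.106187² + 29²) = √(8300.3373 + 841) = √9141.3373 = 95.610341
L = 6 × 95.610341 = 573.662046
V = π·3.5² × L = 38.484510 × 573.662046 = 22077.102744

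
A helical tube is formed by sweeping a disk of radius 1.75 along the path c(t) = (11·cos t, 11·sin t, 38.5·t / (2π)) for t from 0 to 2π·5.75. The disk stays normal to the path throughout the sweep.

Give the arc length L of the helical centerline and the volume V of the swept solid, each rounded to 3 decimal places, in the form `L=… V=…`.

L=454.910 V=4376.744

2πR = 2π·11 = 69.115038
per-turn = √(69.115038² + 38.5²) = √(4776.8885 + 1482.25) = √6259.1385 = 79.114718
L = 5.75 × 79.114718 = 454.909626
V = π·1.75² × L = 9.621128 × 454.909626 = 4376.743512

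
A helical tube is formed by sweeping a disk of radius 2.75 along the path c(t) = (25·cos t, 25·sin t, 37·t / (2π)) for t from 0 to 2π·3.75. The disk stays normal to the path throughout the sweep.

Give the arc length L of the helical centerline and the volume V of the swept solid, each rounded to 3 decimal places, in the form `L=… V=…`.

L=605.169 V=14377.790

2πR = 2π·25 = 157.079633
per-turn = √(157.079633² + 37²) = √(24674.0110 + 1369) = √26043.0110 = 161.378471
L = 3.75 × 161.378471 = 605.169267
V = π·2.75² × L = 23.758294 × 605.169267 = 14377.789643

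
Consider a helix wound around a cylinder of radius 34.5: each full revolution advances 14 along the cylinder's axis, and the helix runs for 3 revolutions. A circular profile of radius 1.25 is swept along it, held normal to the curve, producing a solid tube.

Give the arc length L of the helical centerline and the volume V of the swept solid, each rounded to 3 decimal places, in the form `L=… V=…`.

L=651.665 V=3198.851

2πR = 2π·34.5 = 216.769893
per-turn = √(216.769893² + 14²) = √(46989.1866 + 196) = √47185.1866 = 217.221515
L = 3 × 217.221515 = 651.664545
V = π·1.25² × L = 4.908739 × 651.664545 = 3198.850854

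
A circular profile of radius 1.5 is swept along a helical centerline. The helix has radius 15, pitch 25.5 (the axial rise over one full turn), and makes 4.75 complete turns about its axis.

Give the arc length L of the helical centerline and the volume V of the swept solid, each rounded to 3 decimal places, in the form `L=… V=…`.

L=463.774 V=3278.222

2πR = 2π·15 = 94.247780
per-turn = √(94.247780² + 25.5²) = √(8882.6440 + 650.25) = √9532.8940 = 97.636540
L = 4.75 × 97.636540 = 463.773565
V = π·1.5² × L = 7.068583 × 463.773565 = 3278.222159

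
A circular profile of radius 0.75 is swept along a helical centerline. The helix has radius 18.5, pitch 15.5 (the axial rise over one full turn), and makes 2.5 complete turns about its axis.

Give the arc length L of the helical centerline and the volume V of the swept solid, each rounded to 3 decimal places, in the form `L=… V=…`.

2πR = 2π·18.5 = 116.238928
per-turn = √(116.238928² + 15.5²) = √(13511.4884 + 240.25) = √13751.7384 = 117.267806
L = 2.5 × 117.267806 = 293.169516
V = π·0.75² × L = 1.767146 × 293.169516 = 518.073299

L=293.170 V=518.073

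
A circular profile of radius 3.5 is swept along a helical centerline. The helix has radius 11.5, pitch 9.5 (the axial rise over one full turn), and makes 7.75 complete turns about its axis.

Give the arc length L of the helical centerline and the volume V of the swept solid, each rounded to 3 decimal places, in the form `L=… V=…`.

L=564.808 V=21736.363

2πR = 2π·11.5 = 72.256631
per-turn = √(72.256631² + 9.5²) = √(5221.0207 + 90.25) = √5311.2707 = 72.878465
L = 7.75 × 72.878465 = 564.808107
V = π·3.5² × L = 38.484510 × 564.808107 = 21736.363258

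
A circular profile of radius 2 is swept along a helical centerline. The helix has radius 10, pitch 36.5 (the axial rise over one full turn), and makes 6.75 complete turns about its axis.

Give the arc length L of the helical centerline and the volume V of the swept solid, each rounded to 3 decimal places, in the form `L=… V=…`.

2πR = 2π·10 = 62.831853
per-turn = √(62.831853² + 36.5²) = √(3947.8418 + 1332.25) = √5280.0918 = 72.664240
L = 6.75 × 72.664240 = 490.483619
V = π·2² × L = 12.566371 × 490.483619 = 6163.598941

L=490.484 V=6163.599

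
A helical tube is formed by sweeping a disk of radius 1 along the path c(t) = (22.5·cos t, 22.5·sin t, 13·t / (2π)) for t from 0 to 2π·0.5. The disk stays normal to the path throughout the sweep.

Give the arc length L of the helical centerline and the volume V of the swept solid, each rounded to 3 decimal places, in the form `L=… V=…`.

L=70.984 V=223.003

2πR = 2π·22.5 = 141.371669
per-turn = √(141.371669² + 13²) = √(19985.9489 + 169) = √20154.9489 = 141.968126
L = 0.5 × 141.968126 = 70.984063
V = π·1² × L = 3.141593 × 70.984063 = 223.003011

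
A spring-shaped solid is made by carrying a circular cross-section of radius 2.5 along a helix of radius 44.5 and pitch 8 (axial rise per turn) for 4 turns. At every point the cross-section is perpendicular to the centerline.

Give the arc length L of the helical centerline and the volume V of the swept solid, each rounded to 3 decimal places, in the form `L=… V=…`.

2πR = 2π·44.5 = 279.601746
per-turn = √(279.601746² + 8²) = √(78177.1365 + 64) = √78241.1365 = 279.716171
L = 4 × 279.716171 = 1118.864685
V = π·2.5² × L = 19.634954 × 1118.864685 = 21968.856718

L=1118.865 V=21968.857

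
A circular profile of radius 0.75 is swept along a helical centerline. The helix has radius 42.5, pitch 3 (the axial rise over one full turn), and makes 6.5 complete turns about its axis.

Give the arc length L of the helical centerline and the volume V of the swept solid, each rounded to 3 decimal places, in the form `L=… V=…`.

2πR = 2π·42.5 = 267.035376
per-turn = √(267.035376² + 3²) = √(71307.8918 + 9) = √71316.8918 = 267.052227
L = 6.5 × 267.052227 = 1735.839474
V = π·0.75² × L = 1.767146 × 1735.839474 = 3067.481553

L=1735.839 V=3067.482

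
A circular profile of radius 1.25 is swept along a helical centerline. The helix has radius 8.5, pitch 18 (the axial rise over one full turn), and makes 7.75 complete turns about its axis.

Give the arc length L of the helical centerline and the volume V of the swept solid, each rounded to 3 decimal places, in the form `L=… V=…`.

L=436.781 V=2144.043

2πR = 2π·8.5 = 53.407075
per-turn = √(53.407075² + 18²) = √(2852.3157 + 324) = √3176.3157 = 56.358812
L = 7.75 × 56.358812 = 436.780792
V = π·1.25² × L = 4.908739 × 436.780792 = 2144.042698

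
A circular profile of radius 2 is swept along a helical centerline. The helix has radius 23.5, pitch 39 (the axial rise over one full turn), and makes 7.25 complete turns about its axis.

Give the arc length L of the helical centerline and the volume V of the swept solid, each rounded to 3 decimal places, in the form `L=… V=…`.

2πR = 2π·23.5 = 147.654855
per-turn = √(147.654855² + 39²) = √(21801.9561 + 1521) = √23322.9561 = 152.718552
L = 7.25 × 152.718552 = 1107.209502
V = π·2² × L = 12.566371 × 1107.209502 = 13913.604949

L=1107.210 V=13913.605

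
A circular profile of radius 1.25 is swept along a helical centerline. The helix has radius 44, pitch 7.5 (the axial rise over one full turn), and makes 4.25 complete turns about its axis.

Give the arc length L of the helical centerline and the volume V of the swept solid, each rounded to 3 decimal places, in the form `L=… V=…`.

L=1175.388 V=5769.672

2πR = 2π·44 = 276.460154
per-turn = √(276.460154² + 7.5²) = √(76430.2165 + 56.25) = √76486.4665 = 276.561867
L = 4.25 × 276.561867 = 1175.387936
V = π·1.25² × L = 4.908739 × 1175.387936 = 5769.672040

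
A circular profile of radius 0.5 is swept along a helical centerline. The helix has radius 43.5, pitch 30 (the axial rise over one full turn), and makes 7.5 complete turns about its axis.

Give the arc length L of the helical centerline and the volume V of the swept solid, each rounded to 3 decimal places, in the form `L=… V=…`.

2πR = 2π·43.5 = 273.318561
per-turn = √(273.318561² + 30²) = √(74703.0357 + 900) = √75603.0357 = 274.960062
L = 7.5 × 274.960062 = 2062.200465
V = π·0.5² × L = 0.785398 × 2062.200465 = 1619.648458

L=2062.200 V=1619.648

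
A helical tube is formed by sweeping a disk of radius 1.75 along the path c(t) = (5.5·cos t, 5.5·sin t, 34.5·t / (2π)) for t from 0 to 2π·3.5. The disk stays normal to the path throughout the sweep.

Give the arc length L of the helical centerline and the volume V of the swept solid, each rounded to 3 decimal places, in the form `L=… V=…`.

2πR = 2π·5.5 = 34.557519
per-turn = √(34.557519² + 34.5²) = √(1194.2221 + 1190.25) = √2384.4721 = 48.831057
L = 3.5 × 48.831057 = 170.908700
V = π·1.75² × L = 9.621128 × 170.908700 = 1644.334391

L=170.909 V=1644.334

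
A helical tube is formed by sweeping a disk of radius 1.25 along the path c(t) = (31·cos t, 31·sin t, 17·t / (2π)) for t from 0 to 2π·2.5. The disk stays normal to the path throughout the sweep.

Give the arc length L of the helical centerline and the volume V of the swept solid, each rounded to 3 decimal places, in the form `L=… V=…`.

L=488.798 V=2399.382

2πR = 2π·31 = 194.778745
per-turn = √(194.778745² + 17²) = √(37938.7593 + 289) = √38227.7593 = 195.519204
L = 2.5 × 195.519204 = 488.798011
V = π·1.25² × L = 4.908739 × 488.798011 = 2399.381627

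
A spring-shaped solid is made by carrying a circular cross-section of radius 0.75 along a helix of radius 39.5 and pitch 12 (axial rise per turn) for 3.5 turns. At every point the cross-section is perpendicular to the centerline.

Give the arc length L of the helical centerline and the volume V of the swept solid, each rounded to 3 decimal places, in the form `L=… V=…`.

L=869.665 V=1536.825

2πR = 2π·39.5 = 248.185820
per-turn = √(248.185820² + 12²) = √(61596.2011 + 144) = √61740.2011 = 248.475755
L = 3.5 × 248.475755 = 869.665144
V = π·0.75² × L = 1.767146 × 869.665144 = 1536.825166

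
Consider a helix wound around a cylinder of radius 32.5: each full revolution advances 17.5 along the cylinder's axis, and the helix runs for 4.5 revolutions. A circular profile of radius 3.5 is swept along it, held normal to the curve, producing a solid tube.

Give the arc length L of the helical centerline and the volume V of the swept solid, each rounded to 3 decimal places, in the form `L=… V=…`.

L=922.284 V=35493.650

2πR = 2π·32.5 = 204.203522
per-turn = √(204.203522² + 17.5²) = √(41699.0786 + 306.25) = √42005.3286 = 204.952015
L = 4.5 × 204.952015 = 922.284069
V = π·3.5² × L = 38.484510 × 922.284069 = 35493.650485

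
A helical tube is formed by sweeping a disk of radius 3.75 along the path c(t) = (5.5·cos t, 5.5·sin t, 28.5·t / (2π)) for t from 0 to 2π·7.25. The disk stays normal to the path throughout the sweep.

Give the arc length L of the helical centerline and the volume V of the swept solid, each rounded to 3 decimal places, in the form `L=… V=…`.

2πR = 2π·5.5 = 34.557519
per-turn = √(34.557519² + 28.5²) = √(1194.2221 + 812.25) = √2006.4721 = 44.793662
L = 7.25 × 44.793662 = 324.754048
V = π·3.75² × L = 44.178647 × 324.754048 = 14347.194333

L=324.754 V=14347.194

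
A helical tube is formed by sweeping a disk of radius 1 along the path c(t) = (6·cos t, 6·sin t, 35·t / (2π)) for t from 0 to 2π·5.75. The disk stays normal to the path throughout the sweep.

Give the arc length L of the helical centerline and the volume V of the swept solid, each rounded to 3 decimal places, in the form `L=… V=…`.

L=295.788 V=929.247

2πR = 2π·6 = 37.699112
per-turn = √(37.699112² + 35²) = √(1421.2230 + 1225) = √2646.2230 = 51.441452
L = 5.75 × 51.441452 = 295.788352
V = π·1² × L = 3.141593 × 295.788352 = 929.246513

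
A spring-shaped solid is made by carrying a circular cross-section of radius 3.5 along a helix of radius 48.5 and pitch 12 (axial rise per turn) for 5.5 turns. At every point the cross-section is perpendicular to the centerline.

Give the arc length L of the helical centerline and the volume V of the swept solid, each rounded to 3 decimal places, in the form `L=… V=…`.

2πR = 2π·48.5 = 304.734487
per-turn = √(304.734487² + 12²) = √(92863.1078 + 144) = √93007.1078 = 304.970667
L = 5.5 × 304.970667 = 1677.338669
V = π·3.5² × L = 38.484510 × 1677.338669 = 64551.556800

L=1677.339 V=64551.557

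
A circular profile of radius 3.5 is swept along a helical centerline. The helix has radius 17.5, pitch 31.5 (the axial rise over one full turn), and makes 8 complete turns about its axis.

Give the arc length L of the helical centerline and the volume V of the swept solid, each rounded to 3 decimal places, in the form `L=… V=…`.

L=915.031 V=35214.504

2πR = 2π·17.5 = 109.955743
per-turn = √(109.955743² + 31.5²) = √(12090.2654 + 992.25) = √13082.5154 = 114.378824
L = 8 × 114.378824 = 915.030592
V = π·3.5² × L = 38.484510 × 915.030592 = 35214.503990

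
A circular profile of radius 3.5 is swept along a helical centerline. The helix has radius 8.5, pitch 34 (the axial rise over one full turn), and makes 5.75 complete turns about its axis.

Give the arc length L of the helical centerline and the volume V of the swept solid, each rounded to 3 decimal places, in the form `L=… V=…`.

2πR = 2π·8.5 = 53.407075
per-turn = √(53.407075² + 34²) = √(2852.3157 + 1156) = √4008.3157 = 63.311260
L = 5.75 × 63.311260 = 364.039746
V = π·3.5² × L = 38.484510 × 364.039746 = 14009.891260

L=364.040 V=14009.891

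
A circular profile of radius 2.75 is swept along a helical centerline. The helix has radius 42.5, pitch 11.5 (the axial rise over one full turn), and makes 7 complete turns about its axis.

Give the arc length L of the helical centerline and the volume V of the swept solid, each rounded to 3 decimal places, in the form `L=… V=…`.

2πR = 2π·42.5 = 267.035376
per-turn = √(267.035376² + 11.5²) = √(71307.8918 + 132.25) = √71440.1418 = 267.282887
L = 7 × 267.282887 = 1870.980211
V = π·2.75² × L = 23.758294 × 1870.980211 = 44451.298738

L=1870.980 V=44451.299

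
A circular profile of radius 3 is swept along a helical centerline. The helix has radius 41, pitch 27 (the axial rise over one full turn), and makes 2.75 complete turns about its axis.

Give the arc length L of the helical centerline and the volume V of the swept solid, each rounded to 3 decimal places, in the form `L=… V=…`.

2πR = 2π·41 = 257.610598
per-turn = √(257.610598² + 27²) = √(66363.2200 + 729) = √67092.2200 = 259.021659
L = 2.75 × 259.021659 = 712.309563
V = π·3² × L = 28.274334 × 712.309563 = 20140.078415

L=712.310 V=20140.078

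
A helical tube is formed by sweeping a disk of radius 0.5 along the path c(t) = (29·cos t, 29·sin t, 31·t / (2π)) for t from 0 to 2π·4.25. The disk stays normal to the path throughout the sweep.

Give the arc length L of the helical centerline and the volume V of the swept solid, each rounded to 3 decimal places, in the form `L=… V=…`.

L=785.530 V=616.954

2πR = 2π·29 = 182.212374
per-turn = √(182.212374² + 31²) = √(33201.3492 + 961) = √34162.3492 = 184.830596
L = 4.25 × 184.830596 = 785.530033
V = π·0.5² × L = 0.785398 × 785.530033 = 616.953845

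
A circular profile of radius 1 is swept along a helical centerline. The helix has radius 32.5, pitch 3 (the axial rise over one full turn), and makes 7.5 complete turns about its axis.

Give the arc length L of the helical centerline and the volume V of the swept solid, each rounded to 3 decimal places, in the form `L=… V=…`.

2πR = 2π·32.5 = 204.203522
per-turn = √(204.203522² + 3²) = √(41699.0786 + 9) = √41708.0786 = 204.225558
L = 7.5 × 204.225558 = 1531.691686
V = π·1² × L = 3.141593 × 1531.691686 = 4811.951348

L=1531.692 V=4811.951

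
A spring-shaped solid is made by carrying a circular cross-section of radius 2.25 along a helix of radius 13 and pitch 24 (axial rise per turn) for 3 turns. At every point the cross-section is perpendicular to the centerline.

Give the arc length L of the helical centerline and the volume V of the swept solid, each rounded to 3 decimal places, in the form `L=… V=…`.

L=255.403 V=4062.009

2πR = 2π·13 = 81.681409
per-turn = √(81.681409² + 24²) = √(6671.8526 + 576) = √7247.8526 = 85.134321
L = 3 × 85.134321 = 255.402962
V = π·2.25² × L = 15.904313 × 255.402962 = 4062.008605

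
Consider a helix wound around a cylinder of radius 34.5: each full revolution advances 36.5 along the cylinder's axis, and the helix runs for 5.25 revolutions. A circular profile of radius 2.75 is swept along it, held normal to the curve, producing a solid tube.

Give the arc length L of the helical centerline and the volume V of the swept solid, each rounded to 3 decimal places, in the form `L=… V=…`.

2πR = 2π·34.5 = 216.769893
per-turn = √(216.769893² + 36.5²) = √(46989.1866 + 1332.25) = √48321.4366 = 219.821374
L = 5.25 × 219.821374 = 1154.062215
V = π·2.75² × L = 23.758294 × 1154.062215 = 27418.549898

L=1154.062 V=27418.550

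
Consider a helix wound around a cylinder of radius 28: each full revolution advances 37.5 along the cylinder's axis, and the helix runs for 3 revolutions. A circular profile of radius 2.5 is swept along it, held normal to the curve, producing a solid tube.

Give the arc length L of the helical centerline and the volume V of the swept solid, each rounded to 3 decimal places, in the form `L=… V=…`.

L=539.644 V=10595.891

2πR = 2π·28 = 175.929189
per-turn = √(175.929189² + 37.5²) = √(30951.0794 + 1406.25) = √32357.3294 = 179.881432
L = 3 × 179.881432 = 539.644295
V = π·2.5² × L = 19.634954 × 539.644295 = 10595.890945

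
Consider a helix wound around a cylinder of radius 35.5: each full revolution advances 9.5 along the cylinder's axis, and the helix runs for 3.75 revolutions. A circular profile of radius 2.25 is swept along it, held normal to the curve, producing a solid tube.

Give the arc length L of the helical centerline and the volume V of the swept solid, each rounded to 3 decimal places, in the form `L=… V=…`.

2πR = 2π·35.5 = 223.053078
per-turn = √(223.053078² + 9.5²) = √(49752.6758 + 90.25) = √49842.9258 = 223.255293
L = 3.75 × 223.255293 = 837.207348
V = π·2.25² × L = 15.904313 × 837.207348 = 13315.207551

L=837.207 V=13315.208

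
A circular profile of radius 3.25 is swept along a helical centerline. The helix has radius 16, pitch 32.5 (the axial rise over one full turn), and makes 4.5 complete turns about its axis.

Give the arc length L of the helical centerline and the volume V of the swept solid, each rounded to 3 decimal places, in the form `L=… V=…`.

L=475.442 V=15776.629

2πR = 2π·16 = 100.530965
per-turn = √(100.530965² + 32.5²) = √(10106.4749 + 1056.25) = √11162.7249 = 105.653797
L = 4.5 × 105.653797 = 475.442088
V = π·3.25² × L = 33.183072 × 475.442088 = 15776.629241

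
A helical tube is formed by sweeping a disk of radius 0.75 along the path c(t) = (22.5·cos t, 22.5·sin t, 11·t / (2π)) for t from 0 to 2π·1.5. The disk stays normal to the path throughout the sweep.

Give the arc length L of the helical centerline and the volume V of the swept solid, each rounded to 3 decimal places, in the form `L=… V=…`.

L=212.698 V=375.869

2πR = 2π·22.5 = 141.371669
per-turn = √(141.371669² + 11²) = √(19985.9489 + 121) = √20106.9489 = 141.798974
L = 1.5 × 141.798974 = 212.698460
V = π·0.75² × L = 1.767146 × 212.698460 = 375.869205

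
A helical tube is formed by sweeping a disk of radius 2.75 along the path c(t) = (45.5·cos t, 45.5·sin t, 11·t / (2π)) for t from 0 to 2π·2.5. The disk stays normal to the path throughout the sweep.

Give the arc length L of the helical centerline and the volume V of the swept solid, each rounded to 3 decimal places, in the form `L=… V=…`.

2πR = 2π·45.5 = 285.884931
per-turn = √(285.884931² + 11²) = √(81730.1940 + 121) = √81851.1940 = 286.096477
L = 2.5 × 286.096477 = 715.241192
V = π·2.75² × L = 23.758294 × 715.241192 = 16992.910838

L=715.241 V=16992.911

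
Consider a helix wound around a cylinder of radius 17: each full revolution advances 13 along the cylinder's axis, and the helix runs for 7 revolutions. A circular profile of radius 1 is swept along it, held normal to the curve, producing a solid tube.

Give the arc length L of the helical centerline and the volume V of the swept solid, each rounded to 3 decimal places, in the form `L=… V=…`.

L=753.216 V=2366.299

2πR = 2π·17 = 106.814150
per-turn = √(106.814150² + 13²) = √(11409.2627 + 169) = √11578.2627 = 107.602336
L = 7 × 107.602336 = 753.216351
V = π·1² × L = 3.141593 × 753.216351 = 2366.298955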